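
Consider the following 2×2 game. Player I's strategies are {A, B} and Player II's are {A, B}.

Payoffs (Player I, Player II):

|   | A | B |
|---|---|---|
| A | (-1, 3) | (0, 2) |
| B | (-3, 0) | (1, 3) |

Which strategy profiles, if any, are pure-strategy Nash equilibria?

(A, A) and (B, B)

(A, A): Player I gets -1 ≥ -3 from B, and Player II gets 3 ≥ 2 from B — Nash equilibrium.
(A, B): Player I prefers B (1 > 0); Player II prefers A (3 > 2) — not an equilibrium.
(B, A): Player I prefers A (-1 > -3); Player II prefers B (3 > 0) — not an equilibrium.
(B, B): Player I gets 1 ≥ 0 from A, and Player II gets 3 ≥ 0 from A — Nash equilibrium.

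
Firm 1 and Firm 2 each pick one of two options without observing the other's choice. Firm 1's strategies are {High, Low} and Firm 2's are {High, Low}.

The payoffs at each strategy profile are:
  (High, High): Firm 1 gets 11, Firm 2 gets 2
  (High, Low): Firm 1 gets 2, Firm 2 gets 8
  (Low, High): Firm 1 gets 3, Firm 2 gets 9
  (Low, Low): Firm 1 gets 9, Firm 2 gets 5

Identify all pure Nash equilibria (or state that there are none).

(High, High): Firm 2 prefers Low (8 > 2) — not an equilibrium.
(High, Low): Firm 1 prefers Low (9 > 2) — not an equilibrium.
(Low, High): Firm 1 prefers High (11 > 3) — not an equilibrium.
(Low, Low): Firm 2 prefers High (9 > 5) — not an equilibrium.

none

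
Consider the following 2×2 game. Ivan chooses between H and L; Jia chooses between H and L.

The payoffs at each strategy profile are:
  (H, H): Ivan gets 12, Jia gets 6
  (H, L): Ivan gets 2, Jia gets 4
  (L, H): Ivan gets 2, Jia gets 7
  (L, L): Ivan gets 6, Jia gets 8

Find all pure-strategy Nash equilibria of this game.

(H, H) and (L, L)

(H, H): Ivan gets 12 ≥ 2 from L, and Jia gets 6 ≥ 4 from L — Nash equilibrium.
(H, L): Ivan prefers L (6 > 2); Jia prefers H (6 > 4) — not an equilibrium.
(L, H): Ivan prefers H (12 > 2); Jia prefers L (8 > 7) — not an equilibrium.
(L, L): Ivan gets 6 ≥ 2 from H, and Jia gets 8 ≥ 7 from H — Nash equilibrium.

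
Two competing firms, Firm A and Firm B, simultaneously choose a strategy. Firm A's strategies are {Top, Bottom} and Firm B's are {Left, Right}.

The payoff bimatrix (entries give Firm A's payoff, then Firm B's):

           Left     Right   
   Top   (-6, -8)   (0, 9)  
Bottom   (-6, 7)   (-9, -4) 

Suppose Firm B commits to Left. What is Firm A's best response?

either — both Top and Bottom are best responses

Against Left, Firm A earns -6 from Top and -6 from Bottom.
So either strategy is a best response.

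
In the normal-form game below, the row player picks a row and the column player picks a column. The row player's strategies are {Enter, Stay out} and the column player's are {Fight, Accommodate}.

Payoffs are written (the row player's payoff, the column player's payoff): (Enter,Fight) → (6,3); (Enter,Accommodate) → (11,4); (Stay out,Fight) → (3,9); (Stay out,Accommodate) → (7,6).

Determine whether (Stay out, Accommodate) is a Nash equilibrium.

At (Stay out, Accommodate), the row player earns 7; switching to Enter would give 11, so the row player would deviate.
The column player earns 6; switching to Fight would give 9, so the column player would deviate.
Since at least one player can profitably deviate, this is not a Nash equilibrium.

No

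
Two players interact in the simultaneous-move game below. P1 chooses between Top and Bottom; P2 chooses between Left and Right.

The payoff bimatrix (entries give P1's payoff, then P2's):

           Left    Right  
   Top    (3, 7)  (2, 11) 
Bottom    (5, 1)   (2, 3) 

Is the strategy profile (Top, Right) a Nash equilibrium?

At (Top, Right), P1 earns 2; switching to Bottom would give 2, so P1 has no profitable deviation.
P2 earns 11; switching to Left would give 7, so P2 has no profitable deviation.
Neither player can gain by a unilateral deviation, so this profile is a Nash equilibrium.

Yes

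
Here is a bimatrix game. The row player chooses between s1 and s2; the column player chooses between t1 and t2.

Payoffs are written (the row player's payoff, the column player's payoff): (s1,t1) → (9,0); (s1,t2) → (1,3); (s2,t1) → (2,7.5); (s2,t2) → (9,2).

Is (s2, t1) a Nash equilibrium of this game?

At (s2, t1), the row player earns 2; switching to s1 would give 9, so the row player would deviate.
The column player earns 7.5; switching to t2 would give 2, so the column player has no profitable deviation.
Since at least one player can profitably deviate, this is not a Nash equilibrium.

No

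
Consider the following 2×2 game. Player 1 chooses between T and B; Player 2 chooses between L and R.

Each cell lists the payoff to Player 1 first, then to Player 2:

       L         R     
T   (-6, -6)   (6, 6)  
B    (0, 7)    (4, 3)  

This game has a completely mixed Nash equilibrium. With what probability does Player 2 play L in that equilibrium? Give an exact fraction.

Let y be the probability that Player 2 plays L. In a completely mixed equilibrium, Player 1 must be indifferent between T and B.
Player 1's expected payoff from T is −6y + 6(1−y); from B it is 4(1−y).
Setting these equal: −12y + 6 = −4y + 4, so y = 1/4.

1/4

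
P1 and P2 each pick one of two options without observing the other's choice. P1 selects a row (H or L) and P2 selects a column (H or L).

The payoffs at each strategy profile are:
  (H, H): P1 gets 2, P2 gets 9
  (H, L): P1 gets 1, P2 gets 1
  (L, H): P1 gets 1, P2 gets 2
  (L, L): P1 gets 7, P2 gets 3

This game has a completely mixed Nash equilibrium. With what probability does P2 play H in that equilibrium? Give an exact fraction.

6/7

Let y be the probability that P2 plays H. In a completely mixed equilibrium, P1 must be indifferent between H and L.
P1's expected payoff from H is 2y + (1−y); from L it is y + 7(1−y).
Setting these equal: y + 1 = −6y + 7, so y = 6/7.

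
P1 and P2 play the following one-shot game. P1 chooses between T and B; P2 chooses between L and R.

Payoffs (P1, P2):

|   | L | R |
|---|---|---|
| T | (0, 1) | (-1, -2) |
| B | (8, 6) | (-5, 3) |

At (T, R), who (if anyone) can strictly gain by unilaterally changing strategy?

P2

P1 at (T, R) earns -1; deviating to B yields -5 — not better.
P2 earns -2; deviating to L yields 1 — a strict improvement.
Only P2 has a strictly profitable deviation.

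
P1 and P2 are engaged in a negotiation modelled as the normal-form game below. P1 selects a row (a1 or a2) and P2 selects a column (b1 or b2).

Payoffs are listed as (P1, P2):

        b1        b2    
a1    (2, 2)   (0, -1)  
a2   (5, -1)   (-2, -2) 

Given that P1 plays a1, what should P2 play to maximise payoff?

Against a1, P2 earns 2 from b1 and -1 from b2.
So b1 is the best response.

b1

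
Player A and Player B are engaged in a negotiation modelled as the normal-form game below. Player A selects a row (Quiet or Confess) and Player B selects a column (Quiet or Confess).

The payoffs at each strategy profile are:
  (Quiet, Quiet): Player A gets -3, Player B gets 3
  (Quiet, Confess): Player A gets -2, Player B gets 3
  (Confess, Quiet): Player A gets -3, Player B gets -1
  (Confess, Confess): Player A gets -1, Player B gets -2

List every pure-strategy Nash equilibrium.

(Quiet, Quiet) and (Confess, Quiet)

(Quiet, Quiet): Player A gets -3 ≥ -3 from Confess, and Player B gets 3 ≥ 3 from Confess — Nash equilibrium.
(Quiet, Confess): Player A prefers Confess (-1 > -2) — not an equilibrium.
(Confess, Quiet): Player A gets -3 ≥ -3 from Quiet, and Player B gets -1 ≥ -2 from Confess — Nash equilibrium.
(Confess, Confess): Player B prefers Quiet (-1 > -2) — not an equilibrium.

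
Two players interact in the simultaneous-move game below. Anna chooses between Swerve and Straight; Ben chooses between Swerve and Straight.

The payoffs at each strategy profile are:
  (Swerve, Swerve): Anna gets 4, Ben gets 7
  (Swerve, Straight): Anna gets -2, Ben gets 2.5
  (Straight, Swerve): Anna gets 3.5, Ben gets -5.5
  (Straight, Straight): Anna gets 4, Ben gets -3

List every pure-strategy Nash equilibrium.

(Swerve, Swerve) and (Straight, Straight)

(Swerve, Swerve): Anna gets 4 ≥ 3.5 from Straight, and Ben gets 7 ≥ 2.5 from Straight — Nash equilibrium.
(Swerve, Straight): Anna prefers Straight (4 > -2); Ben prefers Swerve (7 > 2.5) — not an equilibrium.
(Straight, Swerve): Anna prefers Swerve (4 > 3.5); Ben prefers Straight (-3 > -5.5) — not an equilibrium.
(Straight, Straight): Anna gets 4 ≥ -2 from Swerve, and Ben gets -3 ≥ -5.5 from Swerve — Nash equilibrium.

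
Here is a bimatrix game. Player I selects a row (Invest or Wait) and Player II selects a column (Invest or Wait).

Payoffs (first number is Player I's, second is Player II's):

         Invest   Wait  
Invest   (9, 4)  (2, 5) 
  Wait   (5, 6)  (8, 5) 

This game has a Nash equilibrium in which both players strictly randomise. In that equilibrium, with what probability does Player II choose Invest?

3/5

Let y be the probability that Player II plays Invest. In a completely mixed equilibrium, Player I must be indifferent between Invest and Wait.
Player I's expected payoff from Invest is 9y + 2(1−y); from Wait it is 5y + 8(1−y).
Setting these equal: 7y + 2 = −3y + 8, so y = 3/5.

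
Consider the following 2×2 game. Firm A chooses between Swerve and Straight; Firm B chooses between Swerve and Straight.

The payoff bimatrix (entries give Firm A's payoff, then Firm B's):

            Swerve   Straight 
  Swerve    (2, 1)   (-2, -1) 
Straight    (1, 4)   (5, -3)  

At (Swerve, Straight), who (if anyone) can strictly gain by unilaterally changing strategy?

Firm A at (Swerve, Straight) earns -2; deviating to Straight yields 5 — a strict improvement.
Firm B earns -1; deviating to Swerve yields 1 — a strict improvement.
Both Firm A and Firm B have strictly profitable deviations.

Both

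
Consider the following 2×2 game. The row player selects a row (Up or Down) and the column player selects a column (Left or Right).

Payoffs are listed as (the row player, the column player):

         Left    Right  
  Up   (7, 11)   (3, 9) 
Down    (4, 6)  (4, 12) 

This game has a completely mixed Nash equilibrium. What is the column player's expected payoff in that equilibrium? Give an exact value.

39/4

First find p, the probability the row player plays Up, from the column player's indifference between Left and Right: 11p + 6(1−p) = 9p + 12(1−p), giving p = 3/4.
Since the column player is indifferent in equilibrium, the column player's expected payoff equals the payoff from either column against (3/4, 1/4). Using Left: 11(3/4) + 6(1/4) = 39/4.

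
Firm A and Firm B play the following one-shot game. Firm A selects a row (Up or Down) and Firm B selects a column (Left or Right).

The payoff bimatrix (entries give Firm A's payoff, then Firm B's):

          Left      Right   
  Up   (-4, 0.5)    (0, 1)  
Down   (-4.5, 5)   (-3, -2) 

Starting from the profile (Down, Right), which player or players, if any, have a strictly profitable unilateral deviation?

Firm A at (Down, Right) earns -3; deviating to Up yields 0 — a strict improvement.
Firm B earns -2; deviating to Left yields 5 — a strict improvement.
Both Firm A and Firm B have strictly profitable deviations.

Both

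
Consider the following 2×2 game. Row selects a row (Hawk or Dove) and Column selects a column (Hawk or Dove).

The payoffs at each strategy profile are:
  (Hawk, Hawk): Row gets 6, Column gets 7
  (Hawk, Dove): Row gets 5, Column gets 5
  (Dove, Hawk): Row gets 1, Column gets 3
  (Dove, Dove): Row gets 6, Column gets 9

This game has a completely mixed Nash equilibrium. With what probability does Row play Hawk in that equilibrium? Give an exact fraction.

Let r be the probability that Row plays Hawk. In a completely mixed equilibrium, Column must be indifferent between Hawk and Dove.
Column's expected payoff from Hawk is 7r + 3(1−r); from Dove it is 5r + 9(1−r).
Setting these equal: 4r + 3 = −4r + 9, so r = 3/4.

3/4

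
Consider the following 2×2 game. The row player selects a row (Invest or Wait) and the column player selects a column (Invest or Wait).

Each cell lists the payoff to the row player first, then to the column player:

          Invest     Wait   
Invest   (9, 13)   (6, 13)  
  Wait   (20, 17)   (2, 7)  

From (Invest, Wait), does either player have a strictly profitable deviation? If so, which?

The row player at (Invest, Wait) earns 6; deviating to Wait yields 2 — not better.
The column player earns 13; deviating to Invest yields 13 — not better.
Neither player can strictly improve; the profile is a Nash equilibrium.

Neither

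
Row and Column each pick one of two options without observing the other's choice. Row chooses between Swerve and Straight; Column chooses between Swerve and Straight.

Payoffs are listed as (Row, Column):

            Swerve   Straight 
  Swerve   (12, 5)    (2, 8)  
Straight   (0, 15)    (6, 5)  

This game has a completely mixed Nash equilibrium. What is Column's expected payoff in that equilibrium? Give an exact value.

First find x, the probability Row plays Swerve, from Column's indifference between Swerve and Straight: 5x + 15(1−x) = 8x + 5(1−x), giving x = 10/13.
Since Column is indifferent in equilibrium, Column's expected payoff equals the payoff from either column against (10/13, 3/13). Using Swerve: 5(10/13) + 15(3/13) = 95/13.

95/13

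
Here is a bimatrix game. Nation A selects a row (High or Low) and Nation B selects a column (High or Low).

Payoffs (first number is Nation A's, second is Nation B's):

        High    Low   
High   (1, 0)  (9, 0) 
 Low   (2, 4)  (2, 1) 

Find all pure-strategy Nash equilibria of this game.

(High, High): Nation A prefers Low (2 > 1) — not an equilibrium.
(High, Low): Nation A gets 9 ≥ 2 from Low, and Nation B gets 0 ≥ 0 from High — Nash equilibrium.
(Low, High): Nation A gets 2 ≥ 1 from High, and Nation B gets 4 ≥ 1 from Low — Nash equilibrium.
(Low, Low): Nation A prefers High (9 > 2); Nation B prefers High (4 > 1) — not an equilibrium.

(High, Low) and (Low, High)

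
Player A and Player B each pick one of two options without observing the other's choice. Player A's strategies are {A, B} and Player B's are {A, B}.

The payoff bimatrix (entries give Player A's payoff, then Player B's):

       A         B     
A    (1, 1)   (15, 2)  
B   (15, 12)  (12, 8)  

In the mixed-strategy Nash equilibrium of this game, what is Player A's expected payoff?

First find y, the probability Player B plays A, from Player A's indifference between A and B: y + 15(1−y) = 15y + 12(1−y), giving y = 3/17.
Since Player A is indifferent in equilibrium, Player A's expected payoff equals the payoff from either row against (3/17, 14/17). Using A: (3/17) + 15(14/17) = 213/17.

213/17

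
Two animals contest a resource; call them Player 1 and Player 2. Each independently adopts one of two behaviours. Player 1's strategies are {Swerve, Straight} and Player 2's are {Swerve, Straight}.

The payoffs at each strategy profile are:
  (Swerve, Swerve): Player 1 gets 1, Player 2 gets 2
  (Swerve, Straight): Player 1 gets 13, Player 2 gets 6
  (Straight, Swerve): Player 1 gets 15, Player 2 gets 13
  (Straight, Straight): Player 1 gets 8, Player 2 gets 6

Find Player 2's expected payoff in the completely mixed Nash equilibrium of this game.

First find p, the probability Player 1 plays Swerve, from Player 2's indifference between Swerve and Straight: 2p + 13(1−p) = 6p + 6(1−p), giving p = 7/11.
Since Player 2 is indifferent in equilibrium, Player 2's expected payoff equals the payoff from either column against (7/11, 4/11). Using Swerve: 2(7/11) + 13(4/11) = 6.

6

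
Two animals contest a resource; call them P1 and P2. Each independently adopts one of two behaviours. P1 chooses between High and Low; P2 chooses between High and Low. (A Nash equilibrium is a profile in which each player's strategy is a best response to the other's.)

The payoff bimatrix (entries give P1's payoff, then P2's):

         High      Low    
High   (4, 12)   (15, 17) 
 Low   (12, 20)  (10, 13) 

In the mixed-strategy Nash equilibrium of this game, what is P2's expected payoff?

46/3

First find p, the probability P1 plays High, from P2's indifference between High and Low: 12p + 20(1−p) = 17p + 13(1−p), giving p = 7/12.
Since P2 is indifferent in equilibrium, P2's expected payoff equals the payoff from either column against (7/12, 5/12). Using High: 12(7/12) + 20(5/12) = 46/3.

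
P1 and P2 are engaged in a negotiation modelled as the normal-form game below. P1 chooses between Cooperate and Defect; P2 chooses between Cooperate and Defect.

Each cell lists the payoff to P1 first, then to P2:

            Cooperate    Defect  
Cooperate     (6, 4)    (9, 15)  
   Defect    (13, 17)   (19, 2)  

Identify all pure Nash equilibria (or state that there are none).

(Cooperate, Cooperate): P1 prefers Defect (13 > 6); P2 prefers Defect (15 > 4) — not an equilibrium.
(Cooperate, Defect): P1 prefers Defect (19 > 9) — not an equilibrium.
(Defect, Cooperate): P1 gets 13 ≥ 6 from Cooperate, and P2 gets 17 ≥ 2 from Defect — Nash equilibrium.
(Defect, Defect): P2 prefers Cooperate (17 > 2) — not an equilibrium.

(Defect, Cooperate)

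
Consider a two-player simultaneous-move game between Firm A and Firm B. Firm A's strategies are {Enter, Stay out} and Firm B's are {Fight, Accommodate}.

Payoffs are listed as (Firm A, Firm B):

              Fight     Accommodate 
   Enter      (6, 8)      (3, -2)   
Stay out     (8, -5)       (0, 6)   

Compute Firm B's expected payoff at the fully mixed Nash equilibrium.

38/21

First find p, the probability Firm A plays Enter, from Firm B's indifference between Fight and Accommodate: 8p − 5(1−p) = −2p + 6(1−p), giving p = 11/21.
Since Firm B is indifferent in equilibrium, Firm B's expected payoff equals the payoff from either column against (11/21, 10/21). Using Fight: 8(11/21) − 5(10/21) = 38/21.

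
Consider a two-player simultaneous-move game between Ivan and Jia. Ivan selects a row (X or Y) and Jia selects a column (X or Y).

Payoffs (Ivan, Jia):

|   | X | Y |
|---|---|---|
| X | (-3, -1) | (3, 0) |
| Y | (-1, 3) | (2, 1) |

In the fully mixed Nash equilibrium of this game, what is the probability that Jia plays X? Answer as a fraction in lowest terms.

1/3

Let c be the probability that Jia plays X. In a completely mixed equilibrium, Ivan must be indifferent between X and Y.
Ivan's expected payoff from X is −3c + 3(1−c); from Y it is −c + 2(1−c).
Setting these equal: −6c + 3 = −3c + 2, so c = 1/3.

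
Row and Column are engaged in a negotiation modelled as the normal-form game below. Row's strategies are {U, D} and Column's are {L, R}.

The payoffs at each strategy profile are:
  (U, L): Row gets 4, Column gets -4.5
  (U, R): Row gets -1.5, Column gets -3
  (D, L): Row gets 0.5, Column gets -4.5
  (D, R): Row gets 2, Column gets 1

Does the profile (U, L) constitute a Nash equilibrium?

No

At (U, L), Row earns 4; switching to D would give 0.5, so Row has no profitable deviation.
Column earns -4.5; switching to R would give -3, so Column would deviate.
Since at least one player can profitably deviate, this is not a Nash equilibrium.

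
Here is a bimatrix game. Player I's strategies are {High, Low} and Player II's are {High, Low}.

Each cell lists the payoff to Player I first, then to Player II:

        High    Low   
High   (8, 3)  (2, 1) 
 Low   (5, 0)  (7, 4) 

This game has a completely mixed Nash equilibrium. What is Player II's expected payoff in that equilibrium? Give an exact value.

First find p, the probability Player I plays High, from Player II's indifference between High and Low: 3p = p + 4(1−p), giving p = 2/3.
Since Player II is indifferent in equilibrium, Player II's expected payoff equals the payoff from either column against (2/3, 1/3). Using High: 3(2/3) = 2.

2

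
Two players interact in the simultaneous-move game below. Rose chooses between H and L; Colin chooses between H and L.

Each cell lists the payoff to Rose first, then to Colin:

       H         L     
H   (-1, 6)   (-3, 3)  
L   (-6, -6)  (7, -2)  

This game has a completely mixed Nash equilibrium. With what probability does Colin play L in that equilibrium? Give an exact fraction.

Let y be the probability that Colin plays H. In a completely mixed equilibrium, Rose must be indifferent between H and L.
Rose's expected payoff from H is −y − 3(1−y); from L it is −6y + 7(1−y).
Setting these equal: 2y − 3 = −13y + 7, so y = 2/3.
Therefore Colin plays L with probability 1 − 2/3 = 1/3.

1/3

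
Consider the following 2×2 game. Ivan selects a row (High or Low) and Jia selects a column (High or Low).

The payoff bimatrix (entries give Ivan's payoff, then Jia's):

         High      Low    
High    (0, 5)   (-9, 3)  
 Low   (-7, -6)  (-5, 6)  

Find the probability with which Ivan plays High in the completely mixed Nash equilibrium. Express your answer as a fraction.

Let r be the probability that Ivan plays High. In a completely mixed equilibrium, Jia must be indifferent between High and Low.
Jia's expected payoff from High is 5r − 6(1−r); from Low it is 3r + 6(1−r).
Setting these equal: 11r − 6 = −3r + 6, so r = 6/7.

6/7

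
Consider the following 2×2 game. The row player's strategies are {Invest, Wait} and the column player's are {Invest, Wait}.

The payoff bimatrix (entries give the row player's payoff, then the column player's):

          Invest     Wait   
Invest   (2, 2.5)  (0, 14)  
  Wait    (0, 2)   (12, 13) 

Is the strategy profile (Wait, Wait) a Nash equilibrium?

Yes

At (Wait, Wait), the row player earns 12; switching to Invest would give 0, so the row player has no profitable deviation.
The column player earns 13; switching to Invest would give 2, so the column player has no profitable deviation.
Neither player can gain by a unilateral deviation, so this profile is a Nash equilibrium.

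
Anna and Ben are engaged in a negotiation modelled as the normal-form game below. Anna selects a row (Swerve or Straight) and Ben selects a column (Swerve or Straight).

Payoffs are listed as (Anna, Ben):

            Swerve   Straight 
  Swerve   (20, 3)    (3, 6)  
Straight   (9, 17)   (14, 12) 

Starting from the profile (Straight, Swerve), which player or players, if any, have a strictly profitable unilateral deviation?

Anna

Anna at (Straight, Swerve) earns 9; deviating to Swerve yields 20 — a strict improvement.
Ben earns 17; deviating to Straight yields 12 — not better.
Only Anna has a strictly profitable deviation.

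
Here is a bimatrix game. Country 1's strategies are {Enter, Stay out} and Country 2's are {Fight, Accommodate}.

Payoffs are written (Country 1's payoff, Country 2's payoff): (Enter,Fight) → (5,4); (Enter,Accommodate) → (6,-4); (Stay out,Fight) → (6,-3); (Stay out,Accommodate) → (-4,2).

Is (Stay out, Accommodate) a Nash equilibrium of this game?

At (Stay out, Accommodate), Country 1 earns -4; switching to Enter would give 6, so Country 1 would deviate.
Country 2 earns 2; switching to Fight would give -3, so Country 2 has no profitable deviation.
Since at least one player can profitably deviate, this is not a Nash equilibrium.

No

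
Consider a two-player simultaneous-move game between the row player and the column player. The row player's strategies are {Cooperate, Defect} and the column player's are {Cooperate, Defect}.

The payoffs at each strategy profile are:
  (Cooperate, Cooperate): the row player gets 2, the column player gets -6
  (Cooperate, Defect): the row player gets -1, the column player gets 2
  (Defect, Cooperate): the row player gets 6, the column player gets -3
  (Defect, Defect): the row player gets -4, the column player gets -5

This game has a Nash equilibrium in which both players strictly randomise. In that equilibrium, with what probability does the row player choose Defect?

Let p be the probability that the row player plays Cooperate. In a completely mixed equilibrium, the column player must be indifferent between Cooperate and Defect.
The column player's expected payoff from Cooperate is −6p − 3(1−p); from Defect it is 2p − 5(1−p).
Setting these equal: −3p − 3 = 7p − 5, so p = 1/5.
Therefore the row player plays Defect with probability 1 − 1/5 = 4/5.

4/5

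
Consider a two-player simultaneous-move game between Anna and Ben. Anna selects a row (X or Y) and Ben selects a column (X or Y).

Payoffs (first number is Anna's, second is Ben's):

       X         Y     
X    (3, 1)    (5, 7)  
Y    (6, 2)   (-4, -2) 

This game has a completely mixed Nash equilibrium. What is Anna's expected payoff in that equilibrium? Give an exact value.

7/2

First find q, the probability Ben plays X, from Anna's indifference between X and Y: 3q + 5(1−q) = 6q − 4(1−q), giving q = 3/4.
Since Anna is indifferent in equilibrium, Anna's expected payoff equals the payoff from either row against (3/4, 1/4). Using X: 3(3/4) + 5(1/4) = 7/2.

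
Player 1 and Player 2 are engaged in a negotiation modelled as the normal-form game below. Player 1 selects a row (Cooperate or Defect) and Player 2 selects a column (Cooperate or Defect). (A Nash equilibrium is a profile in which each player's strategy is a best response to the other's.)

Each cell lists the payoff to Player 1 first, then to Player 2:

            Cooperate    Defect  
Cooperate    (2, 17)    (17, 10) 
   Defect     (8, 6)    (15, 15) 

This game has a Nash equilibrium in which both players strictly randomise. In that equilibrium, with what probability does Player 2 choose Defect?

3/4

Let q be the probability that Player 2 plays Cooperate. In a completely mixed equilibrium, Player 1 must be indifferent between Cooperate and Defect.
Player 1's expected payoff from Cooperate is 2q + 17(1−q); from Defect it is 8q + 15(1−q).
Setting these equal: −15q + 17 = −7q + 15, so q = 1/4.
Therefore Player 2 plays Defect with probability 1 − 1/4 = 3/4.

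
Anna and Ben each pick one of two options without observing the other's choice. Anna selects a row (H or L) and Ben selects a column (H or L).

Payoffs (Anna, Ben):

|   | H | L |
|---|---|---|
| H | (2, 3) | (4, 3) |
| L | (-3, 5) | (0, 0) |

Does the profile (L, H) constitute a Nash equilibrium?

At (L, H), Anna earns -3; switching to H would give 2, so Anna would deviate.
Ben earns 5; switching to L would give 0, so Ben has no profitable deviation.
Since at least one player can profitably deviate, this is not a Nash equilibrium.

No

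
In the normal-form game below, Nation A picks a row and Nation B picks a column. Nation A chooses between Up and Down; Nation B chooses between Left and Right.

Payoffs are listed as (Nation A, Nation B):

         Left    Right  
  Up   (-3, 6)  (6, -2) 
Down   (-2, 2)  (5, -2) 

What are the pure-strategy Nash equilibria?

(Up, Left): Nation A prefers Down (-2 > -3) — not an equilibrium.
(Up, Right): Nation B prefers Left (6 > -2) — not an equilibrium.
(Down, Left): Nation A gets -2 ≥ -3 from Up, and Nation B gets 2 ≥ -2 from Right — Nash equilibrium.
(Down, Right): Nation A prefers Up (6 > 5); Nation B prefers Left (2 > -2) — not an equilibrium.

(Down, Left)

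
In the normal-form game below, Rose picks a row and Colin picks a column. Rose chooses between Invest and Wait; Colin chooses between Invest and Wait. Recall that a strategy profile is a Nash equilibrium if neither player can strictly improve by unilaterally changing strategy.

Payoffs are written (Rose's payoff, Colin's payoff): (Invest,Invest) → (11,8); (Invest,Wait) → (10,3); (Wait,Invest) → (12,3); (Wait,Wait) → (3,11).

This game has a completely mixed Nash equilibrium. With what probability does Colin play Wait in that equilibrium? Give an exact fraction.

1/8

Let y be the probability that Colin plays Invest. In a completely mixed equilibrium, Rose must be indifferent between Invest and Wait.
Rose's expected payoff from Invest is 11y + 10(1−y); from Wait it is 12y + 3(1−y).
Setting these equal: y + 10 = 9y + 3, so y = 7/8.
Therefore Colin plays Wait with probability 1 − 7/8 = 1/8.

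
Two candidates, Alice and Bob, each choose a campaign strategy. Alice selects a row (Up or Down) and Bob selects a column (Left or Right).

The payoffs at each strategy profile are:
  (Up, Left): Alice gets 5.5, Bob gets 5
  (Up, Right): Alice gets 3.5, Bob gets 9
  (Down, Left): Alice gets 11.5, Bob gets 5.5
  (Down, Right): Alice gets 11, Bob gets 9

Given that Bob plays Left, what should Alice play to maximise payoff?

Down

Against Left, Alice earns 5.5 from Up and 11.5 from Down.
So Down is the best response.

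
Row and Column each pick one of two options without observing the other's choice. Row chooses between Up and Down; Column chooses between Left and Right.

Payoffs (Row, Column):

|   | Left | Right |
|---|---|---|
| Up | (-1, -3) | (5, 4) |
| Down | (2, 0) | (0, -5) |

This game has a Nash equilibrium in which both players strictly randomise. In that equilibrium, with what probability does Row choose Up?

Let r be the probability that Row plays Up. In a completely mixed equilibrium, Column must be indifferent between Left and Right.
Column's expected payoff from Left is −3r; from Right it is 4r − 5(1−r).
Setting these equal: −3r = 9r − 5, so r = 5/12.

5/12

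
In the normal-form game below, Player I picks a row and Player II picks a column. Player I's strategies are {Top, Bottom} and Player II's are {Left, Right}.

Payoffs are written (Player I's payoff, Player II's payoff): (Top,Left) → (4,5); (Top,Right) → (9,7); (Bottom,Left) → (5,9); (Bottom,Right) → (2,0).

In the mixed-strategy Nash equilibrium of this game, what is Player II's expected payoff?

63/11

First find x, the probability Player I plays Top, from Player II's indifference between Left and Right: 5x + 9(1−x) = 7x, giving x = 9/11.
Since Player II is indifferent in equilibrium, Player II's expected payoff equals the payoff from either column against (9/11, 2/11). Using Left: 5(9/11) + 9(2/11) = 63/11.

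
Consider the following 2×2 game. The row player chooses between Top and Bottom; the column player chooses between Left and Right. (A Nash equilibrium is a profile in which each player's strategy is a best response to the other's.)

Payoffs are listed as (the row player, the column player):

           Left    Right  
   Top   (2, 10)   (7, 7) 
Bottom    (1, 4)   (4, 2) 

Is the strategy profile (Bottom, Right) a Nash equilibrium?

No

At (Bottom, Right), the row player earns 4; switching to Top would give 7, so the row player would deviate.
The column player earns 2; switching to Left would give 4, so the column player would deviate.
Since at least one player can profitably deviate, this is not a Nash equilibrium.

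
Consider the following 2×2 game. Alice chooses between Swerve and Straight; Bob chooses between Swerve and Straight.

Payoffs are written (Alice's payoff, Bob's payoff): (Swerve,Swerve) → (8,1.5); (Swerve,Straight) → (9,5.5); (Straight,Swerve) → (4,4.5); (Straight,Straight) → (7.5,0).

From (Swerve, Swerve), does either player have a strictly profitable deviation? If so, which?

Bob

Alice at (Swerve, Swerve) earns 8; deviating to Straight yields 4 — not better.
Bob earns 1.5; deviating to Straight yields 5.5 — a strict improvement.
Only Bob has a strictly profitable deviation.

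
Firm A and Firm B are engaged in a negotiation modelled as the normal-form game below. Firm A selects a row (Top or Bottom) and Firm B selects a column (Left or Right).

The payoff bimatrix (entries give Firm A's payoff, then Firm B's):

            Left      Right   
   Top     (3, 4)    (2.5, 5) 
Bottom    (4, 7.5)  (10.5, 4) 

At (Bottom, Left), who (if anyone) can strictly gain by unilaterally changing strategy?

Firm A at (Bottom, Left) earns 4; deviating to Top yields 3 — not better.
Firm B earns 7.5; deviating to Right yields 4 — not better.
Neither player can strictly improve; the profile is a Nash equilibrium.

Neither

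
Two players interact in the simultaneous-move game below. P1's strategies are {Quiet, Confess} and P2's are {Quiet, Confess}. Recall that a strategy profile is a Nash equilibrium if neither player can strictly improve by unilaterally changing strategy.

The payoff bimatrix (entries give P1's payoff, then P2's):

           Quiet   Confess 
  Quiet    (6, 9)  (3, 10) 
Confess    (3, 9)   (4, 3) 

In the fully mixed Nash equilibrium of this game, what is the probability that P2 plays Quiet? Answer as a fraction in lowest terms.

Let y be the probability that P2 plays Quiet. In a completely mixed equilibrium, P1 must be indifferent between Quiet and Confess.
P1's expected payoff from Quiet is 6y + 3(1−y); from Confess it is 3y + 4(1−y).
Setting these equal: 3y + 3 = −y + 4, so y = 1/4.

1/4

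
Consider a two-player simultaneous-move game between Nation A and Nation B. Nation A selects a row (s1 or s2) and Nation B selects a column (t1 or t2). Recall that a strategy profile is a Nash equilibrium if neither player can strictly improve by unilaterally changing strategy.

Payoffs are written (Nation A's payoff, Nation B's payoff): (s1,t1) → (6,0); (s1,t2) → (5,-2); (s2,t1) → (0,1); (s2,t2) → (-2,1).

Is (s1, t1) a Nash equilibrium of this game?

Yes

At (s1, t1), Nation A earns 6; switching to s2 would give 0, so Nation A has no profitable deviation.
Nation B earns 0; switching to t2 would give -2, so Nation B has no profitable deviation.
Neither player can gain by a unilateral deviation, so this profile is a Nash equilibrium.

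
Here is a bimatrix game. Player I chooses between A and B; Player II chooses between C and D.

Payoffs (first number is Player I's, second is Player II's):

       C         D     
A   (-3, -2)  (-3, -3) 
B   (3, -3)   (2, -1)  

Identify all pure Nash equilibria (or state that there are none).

(A, C): Player I prefers B (3 > -3) — not an equilibrium.
(A, D): Player I prefers B (2 > -3); Player II prefers C (-2 > -3) — not an equilibrium.
(B, C): Player II prefers D (-1 > -3) — not an equilibrium.
(B, D): Player I gets 2 ≥ -3 from A, and Player II gets -1 ≥ -3 from C — Nash equilibrium.

(B, D)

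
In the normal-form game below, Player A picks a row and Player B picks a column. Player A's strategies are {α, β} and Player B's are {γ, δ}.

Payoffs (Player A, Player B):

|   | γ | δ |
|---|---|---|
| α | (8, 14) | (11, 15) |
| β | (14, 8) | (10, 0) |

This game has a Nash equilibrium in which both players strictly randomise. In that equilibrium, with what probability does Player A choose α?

8/9

Let p be the probability that Player A plays α. In a completely mixed equilibrium, Player B must be indifferent between γ and δ.
Player B's expected payoff from γ is 14p + 8(1−p); from δ it is 15p.
Setting these equal: 6p + 8 = 15p, so p = 8/9.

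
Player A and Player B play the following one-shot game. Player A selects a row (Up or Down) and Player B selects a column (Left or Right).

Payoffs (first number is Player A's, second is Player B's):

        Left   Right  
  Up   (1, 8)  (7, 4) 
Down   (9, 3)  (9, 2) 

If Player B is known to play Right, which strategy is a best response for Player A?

Against Right, Player A earns 7 from Up and 9 from Down.
So Down is the best response.

Down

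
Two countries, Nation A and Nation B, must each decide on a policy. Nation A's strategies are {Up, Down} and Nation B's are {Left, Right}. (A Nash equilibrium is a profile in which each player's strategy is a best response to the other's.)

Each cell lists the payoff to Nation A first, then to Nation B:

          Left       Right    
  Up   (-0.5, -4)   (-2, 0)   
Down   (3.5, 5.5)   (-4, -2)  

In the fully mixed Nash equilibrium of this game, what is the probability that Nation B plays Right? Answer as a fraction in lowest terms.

Let q be the probability that Nation B plays Left. In a completely mixed equilibrium, Nation A must be indifferent between Up and Down.
Nation A's expected payoff from Up is −0.5q − 2(1−q); from Down it is 3.5q − 4(1−q).
Setting these equal: 1.5q − 2 = 7.5q − 4, so q = 1/3.
Therefore Nation B plays Right with probability 1 − 1/3 = 2/3.

2/3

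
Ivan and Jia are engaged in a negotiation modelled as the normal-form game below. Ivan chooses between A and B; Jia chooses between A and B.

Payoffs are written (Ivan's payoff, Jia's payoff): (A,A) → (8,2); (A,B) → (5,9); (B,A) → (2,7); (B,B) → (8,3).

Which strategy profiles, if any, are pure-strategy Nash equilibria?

none

(A, A): Jia prefers B (9 > 2) — not an equilibrium.
(A, B): Ivan prefers B (8 > 5) — not an equilibrium.
(B, A): Ivan prefers A (8 > 2) — not an equilibrium.
(B, B): Jia prefers A (7 > 3) — not an equilibrium.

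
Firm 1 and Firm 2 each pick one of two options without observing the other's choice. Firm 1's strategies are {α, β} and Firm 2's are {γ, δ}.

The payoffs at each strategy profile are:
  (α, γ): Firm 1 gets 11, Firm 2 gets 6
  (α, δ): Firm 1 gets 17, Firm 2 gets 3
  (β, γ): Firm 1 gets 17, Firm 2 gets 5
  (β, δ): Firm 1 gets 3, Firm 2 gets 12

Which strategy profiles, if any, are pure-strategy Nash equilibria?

(α, γ): Firm 1 prefers β (17 > 11) — not an equilibrium.
(α, δ): Firm 2 prefers γ (6 > 3) — not an equilibrium.
(β, γ): Firm 2 prefers δ (12 > 5) — not an equilibrium.
(β, δ): Firm 1 prefers α (17 > 3) — not an equilibrium.

none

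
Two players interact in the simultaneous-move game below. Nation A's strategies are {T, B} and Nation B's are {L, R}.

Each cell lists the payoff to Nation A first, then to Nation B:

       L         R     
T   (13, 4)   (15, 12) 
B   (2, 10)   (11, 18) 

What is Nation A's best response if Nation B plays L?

T

Against L, Nation A earns 13 from T and 2 from B.
So T is the best response.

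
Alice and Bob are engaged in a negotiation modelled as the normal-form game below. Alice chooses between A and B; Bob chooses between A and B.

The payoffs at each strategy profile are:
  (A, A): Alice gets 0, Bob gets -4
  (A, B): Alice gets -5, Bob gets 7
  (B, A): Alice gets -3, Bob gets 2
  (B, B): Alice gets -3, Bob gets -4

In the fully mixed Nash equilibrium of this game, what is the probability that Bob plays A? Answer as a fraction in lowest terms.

2/5

Let c be the probability that Bob plays A. In a completely mixed equilibrium, Alice must be indifferent between A and B.
Alice's expected payoff from A is −5(1−c); from B it is −3c − 3(1−c).
Setting these equal: 5c − 5 = -3, so c = 2/5.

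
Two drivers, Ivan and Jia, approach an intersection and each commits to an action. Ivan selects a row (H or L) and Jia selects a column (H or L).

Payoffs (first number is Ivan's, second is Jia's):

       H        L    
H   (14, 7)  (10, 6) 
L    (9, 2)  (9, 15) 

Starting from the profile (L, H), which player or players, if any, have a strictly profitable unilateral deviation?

Both

Ivan at (L, H) earns 9; deviating to H yields 14 — a strict improvement.
Jia earns 2; deviating to L yields 15 — a strict improvement.
Both Ivan and Jia have strictly profitable deviations.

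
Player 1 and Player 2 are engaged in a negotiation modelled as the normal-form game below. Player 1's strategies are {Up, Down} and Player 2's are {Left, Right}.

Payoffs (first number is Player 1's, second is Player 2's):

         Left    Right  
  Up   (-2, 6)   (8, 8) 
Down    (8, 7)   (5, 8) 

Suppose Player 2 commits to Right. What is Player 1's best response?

Up

Against Right, Player 1 earns 8 from Up and 5 from Down.
So Up is the best response.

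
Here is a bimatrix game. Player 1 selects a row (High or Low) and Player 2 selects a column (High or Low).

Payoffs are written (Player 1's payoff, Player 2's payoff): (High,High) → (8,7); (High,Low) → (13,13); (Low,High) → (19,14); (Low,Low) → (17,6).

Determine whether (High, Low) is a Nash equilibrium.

No

At (High, Low), Player 1 earns 13; switching to Low would give 17, so Player 1 would deviate.
Player 2 earns 13; switching to High would give 7, so Player 2 has no profitable deviation.
Since at least one player can profitably deviate, this is not a Nash equilibrium.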